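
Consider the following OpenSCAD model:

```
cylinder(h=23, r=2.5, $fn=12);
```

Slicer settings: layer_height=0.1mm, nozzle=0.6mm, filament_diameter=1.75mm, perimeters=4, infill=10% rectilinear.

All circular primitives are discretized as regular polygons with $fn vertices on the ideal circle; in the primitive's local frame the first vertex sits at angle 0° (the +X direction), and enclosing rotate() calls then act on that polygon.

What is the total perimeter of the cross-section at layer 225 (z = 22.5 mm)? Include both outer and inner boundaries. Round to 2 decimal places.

At z = 22.5 mm: the r=2.5 cylinder gives a regular 12-gon of circumradius 2.5 (constant along its height) (perimeter = 2·12·2.500·sin(180°/12) = 15.53 mm). Overall, the cross-section is a single solid region. Total boundary length (outer) = 15.53 mm.

15.53 mm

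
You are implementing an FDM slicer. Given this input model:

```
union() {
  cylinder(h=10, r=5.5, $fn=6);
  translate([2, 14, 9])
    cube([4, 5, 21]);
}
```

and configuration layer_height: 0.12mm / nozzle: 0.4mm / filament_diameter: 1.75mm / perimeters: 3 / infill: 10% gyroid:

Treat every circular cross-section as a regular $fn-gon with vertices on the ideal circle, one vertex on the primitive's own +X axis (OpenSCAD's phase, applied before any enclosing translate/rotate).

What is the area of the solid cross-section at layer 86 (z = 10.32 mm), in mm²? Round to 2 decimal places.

20.00 mm²

At z = 10.32 mm: the cylinder does not reach this height (z outside [0, 10]); the cube at (2, 14) (footprint 4×5) is included at this height (area 20.00 mm²); Merging all regions: only the 4×5 cube at (2, 14) is present, so the union is just that shape — area = 20.00 mm². Overall, the cross-section is a single solid region. Net area = 20.00 mm².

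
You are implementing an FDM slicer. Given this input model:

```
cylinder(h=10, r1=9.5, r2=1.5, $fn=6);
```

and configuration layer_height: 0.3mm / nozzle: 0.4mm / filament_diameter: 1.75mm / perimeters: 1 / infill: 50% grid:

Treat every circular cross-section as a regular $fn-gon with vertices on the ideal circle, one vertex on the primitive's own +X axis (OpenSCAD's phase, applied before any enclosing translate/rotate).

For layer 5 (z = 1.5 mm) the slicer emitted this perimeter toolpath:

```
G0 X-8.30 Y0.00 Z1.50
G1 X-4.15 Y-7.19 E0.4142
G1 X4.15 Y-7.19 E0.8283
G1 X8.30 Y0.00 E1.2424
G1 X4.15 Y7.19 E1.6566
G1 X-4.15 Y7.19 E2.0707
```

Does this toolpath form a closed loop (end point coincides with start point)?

no

Start point (G0): (-8.30, 0.00). End point (last G1): the path does not return to the start — open.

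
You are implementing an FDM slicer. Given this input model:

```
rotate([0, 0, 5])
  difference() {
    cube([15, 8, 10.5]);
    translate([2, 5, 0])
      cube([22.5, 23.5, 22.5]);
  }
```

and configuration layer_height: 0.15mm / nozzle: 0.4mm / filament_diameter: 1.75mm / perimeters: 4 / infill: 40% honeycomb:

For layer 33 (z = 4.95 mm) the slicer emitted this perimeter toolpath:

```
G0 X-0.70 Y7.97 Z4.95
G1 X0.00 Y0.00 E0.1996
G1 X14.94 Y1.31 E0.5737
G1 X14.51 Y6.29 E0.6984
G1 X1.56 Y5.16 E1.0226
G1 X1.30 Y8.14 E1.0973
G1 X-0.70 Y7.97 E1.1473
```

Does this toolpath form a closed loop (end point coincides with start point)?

yes

Start point (G0): (-0.70, 7.97). End point (last G1): the path returns to the start — closed.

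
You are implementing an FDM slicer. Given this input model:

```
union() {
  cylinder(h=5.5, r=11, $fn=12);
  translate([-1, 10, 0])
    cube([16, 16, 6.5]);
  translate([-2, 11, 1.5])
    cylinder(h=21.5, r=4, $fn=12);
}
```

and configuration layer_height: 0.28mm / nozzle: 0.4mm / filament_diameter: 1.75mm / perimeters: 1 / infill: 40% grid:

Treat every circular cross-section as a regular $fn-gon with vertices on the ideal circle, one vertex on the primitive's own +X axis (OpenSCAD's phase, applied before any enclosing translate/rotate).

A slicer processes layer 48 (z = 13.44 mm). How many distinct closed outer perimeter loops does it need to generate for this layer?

1

At z = 13.44 mm: the cylinder is not intersected at this z (z outside [0, 5.5]); the cube at (-1, 10) is absent (z outside [0, 6.5]); the cylinder at (-2, 11): section is a regular 12-gon, circumradius r=4; Merging all regions: only the r=4 cylinder at (-2, 11) is present, so the union is just that shape — 1 connected region. The result has 1 disconnected region.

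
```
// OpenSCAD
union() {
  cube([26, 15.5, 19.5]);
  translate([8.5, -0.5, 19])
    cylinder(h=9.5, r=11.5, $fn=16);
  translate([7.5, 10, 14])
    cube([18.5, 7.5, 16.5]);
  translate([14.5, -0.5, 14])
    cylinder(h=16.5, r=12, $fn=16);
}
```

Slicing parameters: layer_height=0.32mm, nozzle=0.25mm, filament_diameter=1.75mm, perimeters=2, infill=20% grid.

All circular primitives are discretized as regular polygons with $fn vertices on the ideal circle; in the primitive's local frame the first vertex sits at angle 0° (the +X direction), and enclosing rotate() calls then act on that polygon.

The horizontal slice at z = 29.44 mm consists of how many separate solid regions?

1

At z = 29.44 mm: the cube does not reach this height (z outside [0, 19.5]); the cylinder at (8.5, -0.5) is absent (z outside [19, 28.5]); the 18.5×7.5 cube at (7.5, 10) contributes its full rectangle; the cylinder at (14.5, -0.5): section is a regular 16-gon, circumradius r=12; Taking the union: the regions partially overlap (shared area 10.10 mm²), so overlapping operands fuse into one piece — 1 connected region. The result has 1 disconnected region.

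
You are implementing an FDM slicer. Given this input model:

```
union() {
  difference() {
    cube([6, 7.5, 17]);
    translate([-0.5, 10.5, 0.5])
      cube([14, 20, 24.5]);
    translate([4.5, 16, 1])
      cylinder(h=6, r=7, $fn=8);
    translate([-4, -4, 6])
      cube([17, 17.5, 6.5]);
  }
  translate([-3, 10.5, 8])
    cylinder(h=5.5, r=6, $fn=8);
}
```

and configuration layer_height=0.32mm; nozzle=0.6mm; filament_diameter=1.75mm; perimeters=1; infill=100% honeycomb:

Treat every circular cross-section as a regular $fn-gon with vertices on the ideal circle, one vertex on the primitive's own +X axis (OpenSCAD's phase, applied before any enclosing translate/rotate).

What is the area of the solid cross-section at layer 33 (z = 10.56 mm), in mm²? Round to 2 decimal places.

At z = 10.56 mm: the 6×7.5 cube contributes its full rectangle (area 45.00 mm²); the 14×20 cube at (-0.5, 10.5) contributes its full rectangle (area 280.00 mm²); the cylinder at (4.5, 16) does not reach this height (z outside [1, 7]); the cube at (-4, -4) is present — its section is the full 17×17.5 rectangle (area 297.50 mm²); Subtracting the remaining from the first: starting from the 6×7.5 cube (45.00 mm²), the 14×20 cube at (-0.5, 10.5) misses the remaining region (no effect); the 17×17.5 cube at (-4, -4) covers all of what remains (removes everything) — nothing remains; the cylinder at (-3, 10.5): section is a regular 8-gon, circumradius r=6 (area = (8/2)·6.000²·sin(360°/8) = 101.82 mm²); Combining (union): only the r=6 cylinder at (-3, 10.5) is present, so the union is just that shape — area = 101.82 mm². Overall, the cross-section is a single solid region. Net area = 101.82 mm².

101.82 mm²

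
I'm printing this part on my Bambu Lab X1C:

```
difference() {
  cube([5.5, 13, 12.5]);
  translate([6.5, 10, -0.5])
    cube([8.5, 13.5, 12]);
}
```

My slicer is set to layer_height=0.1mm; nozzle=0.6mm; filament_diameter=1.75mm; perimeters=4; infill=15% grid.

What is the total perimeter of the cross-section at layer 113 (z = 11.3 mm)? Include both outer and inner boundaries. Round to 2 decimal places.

At z = 11.3 mm: the cube is present — its section is the full 5.5×13 rectangle (perimeter 37.00 mm); the 8.5×13.5 cube at (6.5, 10) contributes its full rectangle (perimeter 44.00 mm); Subtracting the remaining from the first: starting from the 5.5×13 cube, the 8.5×13.5 cube at (6.5, 10) misses the remaining region (no effect) — boundary = 37.00 mm. Overall, the cross-section is a single solid region. Total boundary length (outer) = 37.00 mm.

37.00 mm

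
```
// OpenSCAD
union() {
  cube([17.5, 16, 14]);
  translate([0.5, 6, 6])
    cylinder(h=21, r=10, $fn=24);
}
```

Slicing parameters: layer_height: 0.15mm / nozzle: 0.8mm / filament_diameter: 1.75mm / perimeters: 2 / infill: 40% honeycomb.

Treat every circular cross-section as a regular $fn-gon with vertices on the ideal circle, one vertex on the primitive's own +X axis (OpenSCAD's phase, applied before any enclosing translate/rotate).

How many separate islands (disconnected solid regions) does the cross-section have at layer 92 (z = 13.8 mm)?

1

At z = 13.8 mm: the cube is present — its section is the full 17.5×16 rectangle; the r=10 cylinder at (0.5, 6) contributes a regular 24-gon of circumradius 10; Merging all regions: the regions partially overlap (shared area 141.44 mm²), so overlapping operands fuse into one piece — 1 connected region. Overall, the cross-section is a single solid region. Island count = 1.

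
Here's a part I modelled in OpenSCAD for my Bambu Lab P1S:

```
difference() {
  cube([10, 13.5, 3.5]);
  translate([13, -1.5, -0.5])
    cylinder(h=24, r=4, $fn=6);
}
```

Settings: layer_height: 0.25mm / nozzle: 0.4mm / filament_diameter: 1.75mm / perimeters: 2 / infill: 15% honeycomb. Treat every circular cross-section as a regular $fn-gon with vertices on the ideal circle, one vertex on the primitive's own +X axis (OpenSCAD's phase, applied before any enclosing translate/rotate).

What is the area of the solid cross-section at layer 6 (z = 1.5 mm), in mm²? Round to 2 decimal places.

At z = 1.5 mm: the cube (footprint 10×13.5) is included at this height (area 135.00 mm²); the r=4 cylinder at (13, -1.5) contributes a regular 6-gon of circumradius 4 (area = (6/2)·4.000²·sin(360°/6) = 41.57 mm²); After the difference (first − rest): starting from the 10×13.5 cube (135.00 mm²), the r=4 cylinder at (13, -1.5) partially overlaps it — only the 0.02 mm² overlap (of its 41.57 mm²) is removed, clipping the outline — area = 134.98 mm². Overall, the cross-section is a single solid region. Net area = 134.98 mm².

134.98 mm²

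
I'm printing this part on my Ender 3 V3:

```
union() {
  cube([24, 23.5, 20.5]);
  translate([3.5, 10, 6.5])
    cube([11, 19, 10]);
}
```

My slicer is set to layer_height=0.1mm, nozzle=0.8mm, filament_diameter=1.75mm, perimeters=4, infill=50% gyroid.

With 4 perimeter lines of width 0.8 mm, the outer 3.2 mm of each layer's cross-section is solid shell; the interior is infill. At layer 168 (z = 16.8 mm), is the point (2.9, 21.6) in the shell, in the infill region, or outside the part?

shell

At z = 16.8 mm: the cube is present — its section is the full 24×23.5 rectangle; the cube at (3.5, 10) is absent (z outside [6.5, 16.5]); Merging all regions: only the 24×23.5 cube is present, so the union is just that shape — 1 connected region. Overall, the cross-section is a single solid region. The nearest boundary edge runs (24.00, 23.50)→(0.00, 23.50); distance from the point to it = 1.90 mm. The point is inside the cross-section, 1.90 mm from the nearest boundary — within the 3.2 mm shell band (4 × 0.8).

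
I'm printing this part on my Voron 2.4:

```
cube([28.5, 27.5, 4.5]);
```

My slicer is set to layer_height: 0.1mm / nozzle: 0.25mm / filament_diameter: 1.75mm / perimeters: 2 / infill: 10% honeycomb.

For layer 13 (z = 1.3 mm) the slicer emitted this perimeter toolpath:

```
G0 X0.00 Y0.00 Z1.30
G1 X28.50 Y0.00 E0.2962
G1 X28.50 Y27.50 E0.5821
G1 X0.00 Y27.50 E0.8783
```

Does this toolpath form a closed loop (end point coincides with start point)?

Start point (G0): (0.00, 0.00). End point (last G1): the path does not return to the start — open.

no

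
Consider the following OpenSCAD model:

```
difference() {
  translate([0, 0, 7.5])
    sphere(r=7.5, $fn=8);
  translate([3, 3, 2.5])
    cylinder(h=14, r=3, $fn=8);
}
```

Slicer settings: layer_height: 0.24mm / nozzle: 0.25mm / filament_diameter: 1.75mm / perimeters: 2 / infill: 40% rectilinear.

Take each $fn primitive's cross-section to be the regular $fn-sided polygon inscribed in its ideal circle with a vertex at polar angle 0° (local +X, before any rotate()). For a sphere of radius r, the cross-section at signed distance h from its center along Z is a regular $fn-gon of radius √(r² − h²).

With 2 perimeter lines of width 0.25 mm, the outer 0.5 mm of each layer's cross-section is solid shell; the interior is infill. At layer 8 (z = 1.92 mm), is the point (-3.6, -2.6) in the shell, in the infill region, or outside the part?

shell

At z = 1.92 mm: the r=7.5 sphere contributes a regular 8-gon of circumradius √(7.5²−5.58²) = 5.011; the cylinder at (3, 3) is absent (z outside [2.5, 16.5]); After the difference (first − rest): none of the subtracted shapes is present at this height, so the r=7.5 sphere is unchanged — 1 connected region. Overall, the cross-section is a single solid region. The nearest boundary edge runs (-5.01, 0.00)→(-3.54, -3.54); distance from the point to it = 0.31 mm. The point is inside the cross-section, 0.31 mm from the nearest boundary — within the 0.5 mm shell band (2 × 0.25).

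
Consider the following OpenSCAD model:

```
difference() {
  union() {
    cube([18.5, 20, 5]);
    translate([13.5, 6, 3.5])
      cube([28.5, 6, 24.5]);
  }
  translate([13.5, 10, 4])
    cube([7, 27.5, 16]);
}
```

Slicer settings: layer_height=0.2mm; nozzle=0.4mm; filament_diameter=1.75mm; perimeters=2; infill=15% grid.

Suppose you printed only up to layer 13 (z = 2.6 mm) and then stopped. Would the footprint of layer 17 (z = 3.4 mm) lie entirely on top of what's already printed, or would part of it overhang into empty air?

Compare the two slices. At z = 2.6: the cube is present — its section is the full 18.5×20 rectangle (area 370.00 mm²); the cube at (13.5, 6) does not reach this height (z outside [3.5, 28]); Taking the union: only the 18.5×20 cube is present, so the union is just that shape — area = 370.00 mm²; the cube at (13.5, 10) does not reach this height (z outside [4, 20]); Subtracting the remaining from the first: none of the subtracted shapes is present at this height, so the result so far is unchanged — area = 370.00 mm². At z = 3.4: the cube (footprint 18.5×20) is included at this height (area 370.00 mm²); the cube at (13.5, 6) is absent (z outside [3.5, 28]); Taking the union: only the 18.5×20 cube is present, so the union is just that shape — area = 370.00 mm²; the cube at (13.5, 10) does not reach this height (z outside [4, 20]); Subtracting the remaining from the first: none of the subtracted shapes is present at this height, so that combined region is unchanged — area = 370.00 mm². Checking containment: the cross-section at z = 3.4 is a subset of the cross-section at z = 2.6.

entirely on top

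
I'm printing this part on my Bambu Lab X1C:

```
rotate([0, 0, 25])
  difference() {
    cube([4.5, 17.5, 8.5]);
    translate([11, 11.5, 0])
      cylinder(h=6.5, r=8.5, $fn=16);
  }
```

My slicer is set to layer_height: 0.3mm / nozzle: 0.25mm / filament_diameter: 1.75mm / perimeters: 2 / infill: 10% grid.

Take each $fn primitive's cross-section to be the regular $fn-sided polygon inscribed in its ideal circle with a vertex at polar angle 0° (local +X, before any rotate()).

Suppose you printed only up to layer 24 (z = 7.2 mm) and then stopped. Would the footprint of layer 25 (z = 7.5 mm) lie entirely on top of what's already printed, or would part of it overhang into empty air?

entirely on top

Compare the two slices. At z = 7.2: the cube (footprint 4.5×17.5) is included at this height (area 78.75 mm²); the cylinder at (11, 11.5) is absent (z outside [0, 6.5]); After the difference (first − rest): none of the subtracted shapes is present at this height, so the 4.5×17.5 cube is unchanged — area = 78.75 mm²; (rotated 25° about Z; rotation is an isometry so areas/perimeters/island counts are preserved). At z = 7.5: the cube (footprint 4.5×17.5) is included at this height (area 78.75 mm²); the cylinder at (11, 11.5) is not intersected at this z (z outside [0, 6.5]); Taking the first minus the rest: none of the subtracted shapes is present at this height, so the 4.5×17.5 cube is unchanged — area = 78.75 mm²; (rotated 25° about Z; rotation is an isometry so areas/perimeters/island counts are preserved). Checking containment: the cross-section at z = 7.5 is a subset of the cross-section at z = 7.2.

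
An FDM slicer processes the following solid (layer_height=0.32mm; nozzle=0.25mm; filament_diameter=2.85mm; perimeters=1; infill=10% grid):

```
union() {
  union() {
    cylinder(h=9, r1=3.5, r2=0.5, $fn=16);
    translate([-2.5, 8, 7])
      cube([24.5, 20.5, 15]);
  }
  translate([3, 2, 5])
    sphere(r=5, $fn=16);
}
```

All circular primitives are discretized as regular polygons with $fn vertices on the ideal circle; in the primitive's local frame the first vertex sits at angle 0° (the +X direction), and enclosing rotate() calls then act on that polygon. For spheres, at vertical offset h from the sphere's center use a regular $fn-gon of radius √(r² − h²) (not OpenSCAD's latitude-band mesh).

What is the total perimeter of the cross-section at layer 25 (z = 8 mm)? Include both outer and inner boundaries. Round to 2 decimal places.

At z = 8 mm: the cone: at t=0.889 of its height the radius interpolates to r₁+(r₂−r₁)t = 0.833, giving a regular 16-gon of that circumradius (perimeter = 2·16·0.833·sin(180°/16) = 5.20 mm); the 24.5×20.5 cube at (-2.5, 8) contributes its full rectangle (perimeter 90.00 mm); Combining (union): the 2 present regions are separate (no shared area or edge), so areas and boundary lengths simply add and each stays a separate island — boundary = 95.20 mm; the r=5 sphere at (3, 2) slices to a regular 16-gon of circumradius 4.000 (√(r²−h²) with h=3 from center) (perimeter = 2·16·4.000·sin(180°/16) = 24.97 mm); Taking the union: the regions partially overlap (shared area 1.57 mm²), so the edge portions inside another operand are dropped and the merged outline is re-measured after clipping — boundary = 115.41 mm. Overall, the cross-section has 2 separate islands. Total boundary length (outer) = 115.41 mm.

115.41 mm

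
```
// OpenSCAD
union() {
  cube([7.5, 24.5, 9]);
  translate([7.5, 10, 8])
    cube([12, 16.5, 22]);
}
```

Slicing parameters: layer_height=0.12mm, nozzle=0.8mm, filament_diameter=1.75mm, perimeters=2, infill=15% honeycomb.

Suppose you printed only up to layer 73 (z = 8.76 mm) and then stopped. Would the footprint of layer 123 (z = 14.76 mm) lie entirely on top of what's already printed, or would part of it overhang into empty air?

Compare the two slices. At z = 8.76: the 7.5×24.5 cube contributes its full rectangle (area 183.75 mm²); the cube at (7.5, 10) is present — its section is the full 12×16.5 rectangle (area 198.00 mm²); Merging all regions: the 2 present regions share edge segments without overlapping in area, so areas simply add but the touching pieces fuse into one outline (the shared edge portions become interior and drop out of the boundary) — area = 381.75 mm². At z = 14.76: the cube is not intersected at this z (z outside [0, 9]); the cube at (7.5, 10) is present — its section is the full 12×16.5 rectangle (area 198.00 mm²); Combining (union): only the 12×16.5 cube at (7.5, 10) is present, so the union is just that shape — area = 198.00 mm². Checking containment: the cross-section at z = 14.76 is a subset of the cross-section at z = 8.76.

entirely on top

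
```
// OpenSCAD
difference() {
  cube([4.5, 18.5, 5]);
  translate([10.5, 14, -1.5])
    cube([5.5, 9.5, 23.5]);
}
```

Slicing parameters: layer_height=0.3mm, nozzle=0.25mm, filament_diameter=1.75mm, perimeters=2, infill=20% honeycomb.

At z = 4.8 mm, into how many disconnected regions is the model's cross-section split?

1

At z = 4.8 mm: the 4.5×18.5 cube contributes its full rectangle; the cube at (10.5, 14) is present — its section is the full 5.5×9.5 rectangle; Subtracting the remaining from the first: starting from the 4.5×18.5 cube, the 5.5×9.5 cube at (10.5, 14) misses the remaining region (no effect) — 1 connected region. The result has 1 disconnected region.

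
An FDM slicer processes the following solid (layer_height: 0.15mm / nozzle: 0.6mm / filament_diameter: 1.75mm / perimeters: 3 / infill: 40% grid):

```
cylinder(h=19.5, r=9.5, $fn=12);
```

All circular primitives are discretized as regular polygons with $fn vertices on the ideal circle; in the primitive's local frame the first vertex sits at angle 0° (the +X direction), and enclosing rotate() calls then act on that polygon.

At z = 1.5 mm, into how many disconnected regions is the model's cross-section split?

At z = 1.5 mm: the r=9.5 cylinder contributes a regular 12-gon of circumradius 9.5. The result has 1 disconnected region.

1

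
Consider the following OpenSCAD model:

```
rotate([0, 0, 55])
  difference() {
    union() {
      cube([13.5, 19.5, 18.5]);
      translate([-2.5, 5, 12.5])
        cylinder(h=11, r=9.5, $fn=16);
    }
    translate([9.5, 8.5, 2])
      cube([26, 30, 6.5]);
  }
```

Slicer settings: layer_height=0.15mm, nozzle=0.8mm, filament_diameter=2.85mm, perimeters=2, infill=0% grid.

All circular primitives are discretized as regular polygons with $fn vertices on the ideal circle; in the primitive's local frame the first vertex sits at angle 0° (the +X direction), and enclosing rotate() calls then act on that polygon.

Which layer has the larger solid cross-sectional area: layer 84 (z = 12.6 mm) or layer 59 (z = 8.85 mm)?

Layer 84 (z = 12.6): the cube is present — its section is the full 13.5×19.5 rectangle (area 263.25 mm²); the r=9.5 cylinder at (-2.5, 5) contributes a regular 16-gon of circumradius 9.5 (area = (16/2)·9.500²·sin(360°/16) = 276.30 mm²); Taking the union: the regions partially overlap — summed areas 539.55 mm² minus the doubly-counted overlap 78.02 mm² gives 461.52 mm² — area = 461.52 mm²; the cube at (9.5, 8.5) is not intersected at this z (z outside [2, 8.5]); Subtracting the remaining from the first: none of the subtracted shapes is present at this height, so that combined region is unchanged — area = 461.52 mm²; (whole slice rotated 55° about Z — lengths, areas and connectivity unchanged). So its area = 461.52 mm². Layer 59 (z = 8.85): the cube is present — its section is the full 13.5×19.5 rectangle (area 263.25 mm²); the cylinder at (-2.5, 5) does not reach this height (z outside [12.5, 23.5]); Taking the union: only the 13.5×19.5 cube is present, so the union is just that shape — area = 263.25 mm²; the cube at (9.5, 8.5) is absent (z outside [2, 8.5]); Taking the first minus the rest: none of the subtracted shapes is present at this height, so that combined region is unchanged — area = 263.25 mm²; (whole slice rotated 55° about Z — lengths, areas and connectivity unchanged). So its area = 263.25 mm². Layer 84 is larger (461.52 vs 263.25 mm²).

layer 84 (z = 12.6 mm)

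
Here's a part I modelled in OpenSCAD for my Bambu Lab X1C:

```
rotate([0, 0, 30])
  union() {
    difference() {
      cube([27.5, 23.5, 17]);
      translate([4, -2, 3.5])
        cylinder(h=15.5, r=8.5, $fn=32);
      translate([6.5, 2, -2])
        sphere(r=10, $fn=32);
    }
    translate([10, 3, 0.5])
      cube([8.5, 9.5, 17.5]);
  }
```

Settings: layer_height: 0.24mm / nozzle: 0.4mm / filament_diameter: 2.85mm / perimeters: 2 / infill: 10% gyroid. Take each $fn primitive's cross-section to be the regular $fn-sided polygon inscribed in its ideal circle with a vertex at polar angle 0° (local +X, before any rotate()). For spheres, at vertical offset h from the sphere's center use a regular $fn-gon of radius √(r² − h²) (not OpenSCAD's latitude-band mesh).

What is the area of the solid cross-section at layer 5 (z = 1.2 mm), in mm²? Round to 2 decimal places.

At z = 1.2 mm: the 27.5×23.5 cube contributes its full rectangle (area 646.25 mm²); the cylinder at (4, -2) is not intersected at this z (z outside [3.5, 19]); the r=10 sphere at (6.5, 2) slices to a regular 32-gon of circumradius 9.474 (√(r²−h²) with h=3.2 from center) (area = (32/2)·9.474²·sin(360°/32) = 280.18 mm²); After the difference (first − rest): starting from the 27.5×23.5 cube (646.25 mm²), the r=10 sphere at (6.5, 2) partially overlaps it — only the 157.91 mm² overlap (of its 280.18 mm²) is removed, clipping the outline — area = 488.34 mm²; the cube at (10, 3) (footprint 8.5×9.5) is included at this height (area 80.75 mm²); Taking the union: the regions partially overlap — summed areas 569.09 mm² minus the doubly-counted overlap 48.91 mm² gives 520.19 mm² — area = 520.19 mm²; (whole slice rotated 30° about Z — lengths, areas and connectivity unchanged). Overall, the cross-section is a single solid region. Net area = 520.19 mm².

520.19 mm²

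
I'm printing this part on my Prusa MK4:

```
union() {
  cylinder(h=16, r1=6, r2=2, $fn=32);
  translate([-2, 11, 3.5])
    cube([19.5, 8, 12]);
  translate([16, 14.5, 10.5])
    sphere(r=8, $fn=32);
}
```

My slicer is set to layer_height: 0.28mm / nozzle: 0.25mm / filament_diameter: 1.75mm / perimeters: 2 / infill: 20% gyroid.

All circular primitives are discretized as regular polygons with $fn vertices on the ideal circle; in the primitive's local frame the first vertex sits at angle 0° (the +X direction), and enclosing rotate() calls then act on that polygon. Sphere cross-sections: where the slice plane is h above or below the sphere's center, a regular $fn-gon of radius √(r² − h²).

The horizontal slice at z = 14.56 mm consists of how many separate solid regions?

At z = 14.56 mm: the cone (r1=6→r2=2) has section circumradius 2.360 here — a regular 32-gon; the cube at (-2, 11) is present — its section is the full 19.5×8 rectangle; the r=8 sphere at (16, 14.5) contributes a regular 32-gon of circumradius √(8²−4.06²) = 6.893; Taking the union: the regions partially overlap (shared area 63.50 mm²), so overlapping operands fuse into one piece — 2 connected regions. The result has 2 disconnected regions.

2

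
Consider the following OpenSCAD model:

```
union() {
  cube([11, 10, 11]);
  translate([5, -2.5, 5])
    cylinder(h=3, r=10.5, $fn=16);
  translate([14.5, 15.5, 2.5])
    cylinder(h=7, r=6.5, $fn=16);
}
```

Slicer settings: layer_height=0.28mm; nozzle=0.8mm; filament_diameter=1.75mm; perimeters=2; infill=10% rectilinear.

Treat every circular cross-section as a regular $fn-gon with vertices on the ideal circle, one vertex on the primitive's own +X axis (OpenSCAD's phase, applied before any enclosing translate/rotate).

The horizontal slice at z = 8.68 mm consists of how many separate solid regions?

At z = 8.68 mm: the cube (footprint 11×10) is included at this height; the cylinder at (5, -2.5) does not reach this height (z outside [5, 8]); the r=6.5 cylinder at (14.5, 15.5) contributes a regular 16-gon of circumradius 6.5; Merging all regions: the 2 present regions are separate (no shared area or edge), so areas and boundary lengths simply add and each stays a separate island — 2 connected regions. The result has 2 disconnected regions.

2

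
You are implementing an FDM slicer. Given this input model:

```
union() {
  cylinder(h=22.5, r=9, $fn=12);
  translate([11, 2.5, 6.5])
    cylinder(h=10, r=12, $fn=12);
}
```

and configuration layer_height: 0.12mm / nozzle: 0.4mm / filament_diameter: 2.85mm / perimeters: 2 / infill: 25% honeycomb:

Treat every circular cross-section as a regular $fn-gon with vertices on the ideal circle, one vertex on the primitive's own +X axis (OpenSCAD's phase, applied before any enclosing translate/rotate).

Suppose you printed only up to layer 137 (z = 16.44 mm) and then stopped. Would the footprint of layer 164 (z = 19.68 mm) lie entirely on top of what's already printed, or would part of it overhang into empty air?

Compare the two slices. At z = 16.44: the cylinder: section is a regular 12-gon, circumradius r=9 (area = (12/2)·9.000²·sin(360°/12) = 243.00 mm²); the cylinder at (11, 2.5): section is a regular 12-gon, circumradius r=12 (area = (12/2)·12.000²·sin(360°/12) = 432.00 mm²); Taking the union: the regions partially overlap — summed areas 675.00 mm² minus the doubly-counted overlap 109.05 mm² gives 565.95 mm² — area = 565.95 mm². At z = 19.68: the r=9 cylinder contributes a regular 12-gon of circumradius 9 (area = (12/2)·9.000²·sin(360°/12) = 243.00 mm²); the cylinder at (11, 2.5) is not intersected at this z (z outside [6.5, 16.5]); Taking the union: only the r=9 cylinder is present, so the union is just that shape — area = 243.00 mm². Checking containment: the cross-section at z = 19.68 is a subset of the cross-section at z = 16.44.

entirely on top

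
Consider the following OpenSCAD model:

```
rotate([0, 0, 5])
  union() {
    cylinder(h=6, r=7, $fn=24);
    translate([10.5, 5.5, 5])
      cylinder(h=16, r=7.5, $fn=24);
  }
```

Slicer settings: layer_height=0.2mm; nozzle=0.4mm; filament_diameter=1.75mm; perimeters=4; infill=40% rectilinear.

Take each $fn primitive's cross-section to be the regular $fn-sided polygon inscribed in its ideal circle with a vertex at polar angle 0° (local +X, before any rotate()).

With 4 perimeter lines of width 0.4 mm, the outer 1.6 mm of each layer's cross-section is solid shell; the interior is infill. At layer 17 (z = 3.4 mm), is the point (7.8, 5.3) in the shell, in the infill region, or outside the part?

At z = 3.4 mm: the cylinder: section is a regular 24-gon, circumradius r=7; the cylinder at (10.5, 5.5) is not intersected at this z (z outside [5, 21]); Combining (union): only the r=7 cylinder is present, so the union is just that shape — 1 connected region; (rotated 5° about Z; rotation is an isometry so areas/perimeters/island counts are preserved). Overall, the cross-section is a single solid region. Undo the 5° rotation: the query point maps to (8.232, 4.600) in the un-rotated model frame. The nearest boundary edge runs (6.76, 1.81)→(6.06, 3.50); distance from the point to it = 2.43 mm. The point is not inside any of the regions above, so it lies outside the cross-section (2.43 mm from the nearest boundary).

outside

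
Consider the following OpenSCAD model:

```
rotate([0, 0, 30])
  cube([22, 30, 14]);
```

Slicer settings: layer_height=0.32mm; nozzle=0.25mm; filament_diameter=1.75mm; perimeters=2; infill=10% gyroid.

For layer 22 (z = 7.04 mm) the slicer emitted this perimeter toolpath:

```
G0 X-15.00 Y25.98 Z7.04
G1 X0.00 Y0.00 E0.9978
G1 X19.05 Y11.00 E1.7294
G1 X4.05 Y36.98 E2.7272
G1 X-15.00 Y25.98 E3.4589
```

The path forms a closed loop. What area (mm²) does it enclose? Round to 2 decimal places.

Apply the shoelace formula to the sequence of (X, Y) vertices; enclosed area = 659.92 mm².

659.92 mm²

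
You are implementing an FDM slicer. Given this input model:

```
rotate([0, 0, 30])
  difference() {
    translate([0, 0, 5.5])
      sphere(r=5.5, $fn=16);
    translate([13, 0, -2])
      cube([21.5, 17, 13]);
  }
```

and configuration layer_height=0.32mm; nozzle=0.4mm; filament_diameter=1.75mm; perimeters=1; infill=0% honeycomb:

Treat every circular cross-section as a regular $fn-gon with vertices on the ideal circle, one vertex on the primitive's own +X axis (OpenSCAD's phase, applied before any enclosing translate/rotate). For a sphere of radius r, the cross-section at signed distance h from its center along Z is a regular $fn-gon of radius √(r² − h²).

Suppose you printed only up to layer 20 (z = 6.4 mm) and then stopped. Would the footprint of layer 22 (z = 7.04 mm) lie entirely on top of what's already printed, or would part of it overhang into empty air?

entirely on top

Compare the two slices. At z = 6.4: the sphere: section is a regular 16-gon, circumradius = √(r²−h²) = √(5.5²−0.9²) = 5.426 (area = (16/2)·5.426²·sin(360°/16) = 90.13 mm²); the cube at (13, 0) is present — its section is the full 21.5×17 rectangle (area 365.50 mm²); After the difference (first − rest): starting from the r=5.5 sphere (90.13 mm²), the 21.5×17 cube at (13, 0) misses the remaining region (no effect) — area = 90.13 mm²; (rotated 30° about Z; rotation is an isometry so areas/perimeters/island counts are preserved). At z = 7.04: the sphere: section is a regular 16-gon, circumradius = √(r²−h²) = √(5.5²−1.54²) = 5.280 (area = (16/2)·5.280²·sin(360°/16) = 85.35 mm²); the cube at (13, 0) (footprint 21.5×17) is included at this height (area 365.50 mm²); Taking the first minus the rest: starting from the r=5.5 sphere (85.35 mm²), the 21.5×17 cube at (13, 0) misses the remaining region (no effect) — area = 85.35 mm²; (rotated 30° about Z; rotation is an isometry so areas/perimeters/island counts are preserved). Checking containment: the cross-section at z = 7.04 is a subset of the cross-section at z = 6.4.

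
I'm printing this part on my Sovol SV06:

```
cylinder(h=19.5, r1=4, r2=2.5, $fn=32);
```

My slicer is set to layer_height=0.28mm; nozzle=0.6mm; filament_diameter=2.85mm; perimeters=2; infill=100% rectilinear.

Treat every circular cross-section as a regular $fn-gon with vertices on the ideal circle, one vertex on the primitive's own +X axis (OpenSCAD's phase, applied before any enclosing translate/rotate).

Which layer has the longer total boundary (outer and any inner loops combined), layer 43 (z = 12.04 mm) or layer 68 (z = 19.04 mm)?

layer 43 (z = 12.04 mm)

Layer 43 (z = 12.04): the cone: at t=0.617 of its height the radius interpolates to r₁+(r₂−r₁)t = 3.074, giving a regular 32-gon of that circumradius (perimeter = 2·32·3.074·sin(180°/32) = 19.28 mm). So its perimeter = 19.28 mm. Layer 68 (z = 19.04): the cone contributes a regular 32-gon of circumradius 2.535 (interpolated between r1=4 and r2=2.5 at t=0.976) (perimeter = 2·32·2.535·sin(180°/32) = 15.90 mm). So its perimeter = 15.90 mm. Layer 43 is larger (19.28 vs 15.90 mm).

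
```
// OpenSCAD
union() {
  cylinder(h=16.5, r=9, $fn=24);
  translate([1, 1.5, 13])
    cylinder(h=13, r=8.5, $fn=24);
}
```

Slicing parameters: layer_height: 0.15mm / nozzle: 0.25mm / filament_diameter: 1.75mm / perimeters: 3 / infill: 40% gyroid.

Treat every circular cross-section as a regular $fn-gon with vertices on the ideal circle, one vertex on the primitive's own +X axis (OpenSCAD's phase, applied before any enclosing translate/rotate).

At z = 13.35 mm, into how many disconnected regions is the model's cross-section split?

At z = 13.35 mm: the r=9 cylinder gives a regular 24-gon of circumradius 9 (constant along its height); the r=8.5 cylinder at (1, 1.5) gives a regular 24-gon of circumradius 8.5 (constant along its height); Combining (union): the regions partially overlap (shared area 205.46 mm²), so overlapping operands fuse into one piece — 1 connected region. The result has 1 disconnected region.

1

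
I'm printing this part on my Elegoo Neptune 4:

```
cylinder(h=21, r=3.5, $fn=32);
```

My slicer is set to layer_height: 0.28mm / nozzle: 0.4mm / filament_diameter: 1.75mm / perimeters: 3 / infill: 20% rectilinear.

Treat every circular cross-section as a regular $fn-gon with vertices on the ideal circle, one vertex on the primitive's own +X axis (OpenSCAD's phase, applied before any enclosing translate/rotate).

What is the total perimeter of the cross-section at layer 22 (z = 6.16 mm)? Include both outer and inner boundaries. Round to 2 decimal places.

21.96 mm

At z = 6.16 mm: the cylinder: section is a regular 32-gon, circumradius r=3.5 (perimeter = 2·32·3.500·sin(180°/32) = 21.96 mm). Overall, the cross-section is a single solid region. Total boundary length (outer) = 21.96 mm.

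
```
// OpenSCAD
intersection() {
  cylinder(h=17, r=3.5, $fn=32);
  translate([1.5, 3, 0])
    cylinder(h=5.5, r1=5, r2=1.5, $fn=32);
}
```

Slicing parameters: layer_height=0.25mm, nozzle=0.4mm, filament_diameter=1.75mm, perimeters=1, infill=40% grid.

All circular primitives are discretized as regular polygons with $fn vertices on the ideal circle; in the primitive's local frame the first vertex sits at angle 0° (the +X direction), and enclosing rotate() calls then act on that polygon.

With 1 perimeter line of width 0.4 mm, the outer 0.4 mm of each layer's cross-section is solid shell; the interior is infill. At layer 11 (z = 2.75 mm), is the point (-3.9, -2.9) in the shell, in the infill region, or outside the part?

outside

At z = 2.75 mm: the r=3.5 cylinder gives a regular 32-gon of circumradius 3.5 (constant along its height); the cone at (1.5, 3) (r1=5→r2=1.5) has section circumradius 3.250 here — a regular 32-gon; Taking the intersection: the cone at (1.5, 3) partially overlaps the r=3.5 cylinder; clipping to the common part keeps 13.94 mm² — 1 connected region. Overall, the cross-section is a single solid region. The nearest boundary edge runs (-0.31, 0.30)→(-0.80, 0.70); distance from the point to it = 4.75 mm. The point is not inside any of the regions above, so it lies outside the cross-section (4.75 mm from the nearest boundary).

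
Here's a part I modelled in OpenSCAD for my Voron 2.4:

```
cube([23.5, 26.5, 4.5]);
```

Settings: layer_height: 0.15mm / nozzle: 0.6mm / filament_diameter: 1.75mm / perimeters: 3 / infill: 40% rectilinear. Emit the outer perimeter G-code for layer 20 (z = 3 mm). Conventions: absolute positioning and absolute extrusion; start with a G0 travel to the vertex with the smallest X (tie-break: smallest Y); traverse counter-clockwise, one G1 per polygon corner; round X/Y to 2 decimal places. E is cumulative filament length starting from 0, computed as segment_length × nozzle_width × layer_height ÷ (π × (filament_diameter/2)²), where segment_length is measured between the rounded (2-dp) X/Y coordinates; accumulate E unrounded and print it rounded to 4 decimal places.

At z = 3 mm: the 23.5×26.5 cube contributes its full rectangle. The outline is a single polygon with 4 vertices. Extrusion per mm of travel: 0.6 × 0.15 / (π × 0.875²) = 0.037418. Accumulating E over each segment gives final E = 3.7418.

G0 X0.00 Y0.00 Z3.00
G1 X23.50 Y0.00 E0.8793
G1 X23.50 Y26.50 E1.8709
G1 X0.00 Y26.50 E2.7502
G1 X0.00 Y0.00 E3.7418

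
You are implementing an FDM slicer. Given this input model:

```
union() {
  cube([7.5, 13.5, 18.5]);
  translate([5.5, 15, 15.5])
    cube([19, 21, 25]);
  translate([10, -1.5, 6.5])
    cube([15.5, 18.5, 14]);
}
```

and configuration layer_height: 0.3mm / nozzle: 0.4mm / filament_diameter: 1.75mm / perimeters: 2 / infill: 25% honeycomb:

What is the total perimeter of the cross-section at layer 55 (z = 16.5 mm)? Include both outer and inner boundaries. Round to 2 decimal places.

157.00 mm

At z = 16.5 mm: the 7.5×13.5 cube contributes its full rectangle (perimeter 42.00 mm); the 19×21 cube at (5.5, 15) contributes its full rectangle (perimeter 80.00 mm); the cube at (10, -1.5) is present — its section is the full 15.5×18.5 rectangle (perimeter 68.00 mm); Taking the union: the regions partially overlap (shared area 29.00 mm²), so the edge portions inside another operand are dropped and the merged outline is re-measured after clipping — boundary = 157.00 mm. Overall, the cross-section has 2 separate islands. Total boundary length (outer) = 157.00 mm.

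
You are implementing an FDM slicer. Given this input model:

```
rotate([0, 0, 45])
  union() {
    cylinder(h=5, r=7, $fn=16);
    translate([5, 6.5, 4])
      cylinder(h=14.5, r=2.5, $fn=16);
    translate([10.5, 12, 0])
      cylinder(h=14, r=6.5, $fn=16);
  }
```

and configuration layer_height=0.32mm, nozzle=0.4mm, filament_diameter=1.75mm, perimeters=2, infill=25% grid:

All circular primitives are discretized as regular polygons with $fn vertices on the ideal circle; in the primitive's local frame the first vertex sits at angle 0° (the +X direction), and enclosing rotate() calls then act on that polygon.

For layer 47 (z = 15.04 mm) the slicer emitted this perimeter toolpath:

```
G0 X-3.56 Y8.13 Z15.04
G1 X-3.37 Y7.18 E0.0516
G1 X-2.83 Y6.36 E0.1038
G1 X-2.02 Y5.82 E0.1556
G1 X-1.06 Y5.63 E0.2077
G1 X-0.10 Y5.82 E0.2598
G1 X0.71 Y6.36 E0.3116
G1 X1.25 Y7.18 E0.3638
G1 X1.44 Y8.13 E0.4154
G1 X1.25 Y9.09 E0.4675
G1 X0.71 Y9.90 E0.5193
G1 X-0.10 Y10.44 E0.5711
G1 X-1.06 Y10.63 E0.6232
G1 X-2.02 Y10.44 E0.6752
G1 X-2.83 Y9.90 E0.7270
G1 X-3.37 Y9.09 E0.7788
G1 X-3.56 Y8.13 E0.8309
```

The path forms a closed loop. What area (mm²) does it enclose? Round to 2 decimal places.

19.15 mm²

Apply the shoelace formula to the sequence of (X, Y) vertices; enclosed area = 19.15 mm².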